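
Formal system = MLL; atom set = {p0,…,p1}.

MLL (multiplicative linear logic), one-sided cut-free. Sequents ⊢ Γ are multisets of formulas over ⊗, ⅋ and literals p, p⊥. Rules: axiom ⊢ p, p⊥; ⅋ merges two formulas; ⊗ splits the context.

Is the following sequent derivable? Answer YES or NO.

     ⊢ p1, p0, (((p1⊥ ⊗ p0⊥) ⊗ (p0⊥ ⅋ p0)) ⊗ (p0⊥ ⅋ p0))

Derivation trace:
[⊗]  ⊢ p1, p0, (((p1⊥ ⊗ p0⊥) ⊗ (p0⊥ ⅋ p0)) ⊗ (p0⊥ ⅋ p0))
  [⊗]  ⊢ p1, p0, ((p1⊥ ⊗ p0⊥) ⊗ (p0⊥ ⅋ p0))
    [⊗]  ⊢ p1, p0, (p1⊥ ⊗ p0⊥)
      [Ax]  ⊢ p1, p1⊥
      [Ax]  ⊢ p0, p0⊥
    [⅋]  ⊢ (p0⊥ ⅋ p0)
      [Ax]  ⊢ p0, p0⊥
  [⅋]  ⊢ (p0⊥ ⅋ p0)
    [Ax]  ⊢ p0, p0⊥

Result: YES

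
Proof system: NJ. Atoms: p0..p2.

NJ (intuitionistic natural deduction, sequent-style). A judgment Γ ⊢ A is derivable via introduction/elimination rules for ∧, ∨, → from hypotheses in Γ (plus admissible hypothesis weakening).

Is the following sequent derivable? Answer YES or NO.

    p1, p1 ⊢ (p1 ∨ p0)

Derivation trace:
[Wk] p1, p1 ⊢ (p1 ∨ p0)
  [∨I₁] p1 ⊢ (p1 ∨ p0)
    [Ax] p1 ⊢ p1

Result: YES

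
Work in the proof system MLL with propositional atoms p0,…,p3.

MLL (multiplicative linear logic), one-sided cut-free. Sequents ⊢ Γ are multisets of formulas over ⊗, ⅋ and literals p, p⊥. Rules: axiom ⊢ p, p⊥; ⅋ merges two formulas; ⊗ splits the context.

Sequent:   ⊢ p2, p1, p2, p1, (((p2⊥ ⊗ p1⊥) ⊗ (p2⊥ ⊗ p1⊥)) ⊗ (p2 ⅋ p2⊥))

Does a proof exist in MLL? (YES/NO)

Derivation trace:
[⊗]  ⊢ p2, p1, p2, p1, (((p2⊥ ⊗ p1⊥) ⊗ (p2⊥ ⊗ p1⊥)) ⊗ (p2 ⅋ p2⊥))
  [⊗]  ⊢ p2, p1, p2, p1, ((p2⊥ ⊗ p1⊥) ⊗ (p2⊥ ⊗ p1⊥))
    [⊗]  ⊢ p2, p1, (p2⊥ ⊗ p1⊥)
      [Ax]  ⊢ p2, p2⊥
      [Ax]  ⊢ p1, p1⊥
    [⊗]  ⊢ p2, p1, (p2⊥ ⊗ p1⊥)
      [Ax]  ⊢ p2, p2⊥
      [Ax]  ⊢ p1, p1⊥
  [⅋]  ⊢ (p2 ⅋ p2⊥)
    [Ax]  ⊢ p2, p2⊥

Result: YES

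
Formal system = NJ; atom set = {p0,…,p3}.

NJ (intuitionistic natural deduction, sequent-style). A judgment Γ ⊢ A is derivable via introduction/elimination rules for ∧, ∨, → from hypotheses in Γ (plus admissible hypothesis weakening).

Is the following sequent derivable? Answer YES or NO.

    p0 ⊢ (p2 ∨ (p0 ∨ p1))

Derivation trace:
[∨I₂] p0 ⊢ (p2 ∨ (p0 ∨ p1))
  [∨I₁] p0 ⊢ (p0 ∨ p1)
    [Ax] p0 ⊢ p0

Result: YES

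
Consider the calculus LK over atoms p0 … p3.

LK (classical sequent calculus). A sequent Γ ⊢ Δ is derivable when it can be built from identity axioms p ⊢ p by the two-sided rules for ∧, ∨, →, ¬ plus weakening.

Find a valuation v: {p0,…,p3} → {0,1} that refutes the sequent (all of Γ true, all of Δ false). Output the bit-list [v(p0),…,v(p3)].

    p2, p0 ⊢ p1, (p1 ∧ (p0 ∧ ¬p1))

Truth-table refutation:
  v=0000: Γ:[p2=F, p0=F] Δ:[p1=F, (p1 ∧ (p0 ∧ ¬p1))=F] refutes=False
  v=0001: Γ:[p2=F, p0=F] Δ:[p1=F, (p1 ∧ (p0 ∧ ¬p1))=F] refutes=False
  v=0010: Γ:[p2=T, p0=F] Δ:[p1=F, (p1 ∧ (p0 ∧ ¬p1))=F] refutes=False
  v=0011: Γ:[p2=T, p0=F] Δ:[p1=F, (p1 ∧ (p0 ∧ ¬p1))=F] refutes=False
  v=0100: Γ:[p2=F, p0=F] Δ:[p1=T, (p1 ∧ (p0 ∧ ¬p1))=F] refutes=False
  v=0101: Γ:[p2=F, p0=F] Δ:[p1=T, (p1 ∧ (p0 ∧ ¬p1))=F] refutes=False
  v=0110: Γ:[p2=T, p0=F] Δ:[p1=T, (p1 ∧ (p0 ∧ ¬p1))=F] refutes=False
  v=0111: Γ:[p2=T, p0=F] Δ:[p1=T, (p1 ∧ (p0 ∧ ¬p1))=F] refutes=False
  v=1000: Γ:[p2=F, p0=T] Δ:[p1=F, (p1 ∧ (p0 ∧ ¬p1))=F] refutes=False
  v=1001: Γ:[p2=F, p0=T] Δ:[p1=F, (p1 ∧ (p0 ∧ ¬p1))=F] refutes=False
  v=1010: Γ:[p2=T, p0=T] Δ:[p1=F, (p1 ∧ (p0 ∧ ¬p1))=F] refutes=True  ← countermodel

Result: [1, 0, 1, 0]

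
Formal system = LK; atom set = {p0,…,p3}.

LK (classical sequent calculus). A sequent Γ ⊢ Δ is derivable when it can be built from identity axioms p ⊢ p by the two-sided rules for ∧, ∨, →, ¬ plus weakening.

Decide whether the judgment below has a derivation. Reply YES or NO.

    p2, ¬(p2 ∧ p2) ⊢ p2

Derivation (root first):
[¬L] p2, ¬(p2 ∧ p2) ⊢ p2
  [∧R] p2 ⊢ p2, (p2 ∧ p2)
    [Ax] p2 ⊢ p2
    [WR] p2 ⊢ p2, p2
      [Ax] p2 ⊢ p2

Result: YES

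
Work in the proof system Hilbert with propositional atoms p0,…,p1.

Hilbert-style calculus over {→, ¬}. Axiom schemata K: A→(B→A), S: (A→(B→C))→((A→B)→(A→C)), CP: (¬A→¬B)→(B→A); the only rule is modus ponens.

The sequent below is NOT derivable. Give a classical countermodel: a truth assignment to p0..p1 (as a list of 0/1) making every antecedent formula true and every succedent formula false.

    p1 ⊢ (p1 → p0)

Truth-table refutation:
  v=00: Γ:[p1=F] Δ:[(p1 → p0)=T] refutes=False
  v=01: Γ:[p1=T] Δ:[(p1 → p0)=F] refutes=True  ← countermodel

Result: [0, 1]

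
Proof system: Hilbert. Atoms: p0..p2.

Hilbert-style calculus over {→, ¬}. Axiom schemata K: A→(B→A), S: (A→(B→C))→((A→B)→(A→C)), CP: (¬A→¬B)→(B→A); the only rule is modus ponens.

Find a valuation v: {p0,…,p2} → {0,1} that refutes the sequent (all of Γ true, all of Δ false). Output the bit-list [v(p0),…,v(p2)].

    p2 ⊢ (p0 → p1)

Search for a countermodel by truth-table:
  v=000: Γ:[p2=F] Δ:[(p0 → p1)=T] refutes=False
  v=001: Γ:[p2=T] Δ:[(p0 → p1)=T] refutes=False
  v=010: Γ:[p2=F] Δ:[(p0 → p1)=T] refutes=False
  v=011: Γ:[p2=T] Δ:[(p0 → p1)=T] refutes=False
  v=100: Γ:[p2=F] Δ:[(p0 → p1)=F] refutes=False
  v=101: Γ:[p2=T] Δ:[(p0 → p1)=F] refutes=True  ← countermodel

Result: [1, 0, 1]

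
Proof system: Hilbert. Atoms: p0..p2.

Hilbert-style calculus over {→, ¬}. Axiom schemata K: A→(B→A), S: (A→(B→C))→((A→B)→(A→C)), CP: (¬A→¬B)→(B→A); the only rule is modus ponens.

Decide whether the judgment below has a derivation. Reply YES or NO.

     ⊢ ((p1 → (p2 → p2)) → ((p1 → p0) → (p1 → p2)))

Truth-table refutation:
  v=000: Γ:[] Δ:[((p1 → (p2 → p2)) → ((p1 → p0) → (p1 → p2)))=T] refutes=False
  v=001: Γ:[] Δ:[((p1 → (p2 → p2)) → ((p1 → p0) → (p1 → p2)))=T] refutes=False
  v=010: Γ:[] Δ:[((p1 → (p2 → p2)) → ((p1 → p0) → (p1 → p2)))=T] refutes=False
  v=011: Γ:[] Δ:[((p1 → (p2 → p2)) → ((p1 → p0) → (p1 → p2)))=T] refutes=False
  v=100: Γ:[] Δ:[((p1 → (p2 → p2)) → ((p1 → p0) → (p1 → p2)))=T] refutes=False
  v=101: Γ:[] Δ:[((p1 → (p2 → p2)) → ((p1 → p0) → (p1 → p2)))=T] refutes=False
  v=110: Γ:[] Δ:[((p1 → (p2 → p2)) → ((p1 → p0) → (p1 → p2)))=F] refutes=True  ← countermodel

Result: NO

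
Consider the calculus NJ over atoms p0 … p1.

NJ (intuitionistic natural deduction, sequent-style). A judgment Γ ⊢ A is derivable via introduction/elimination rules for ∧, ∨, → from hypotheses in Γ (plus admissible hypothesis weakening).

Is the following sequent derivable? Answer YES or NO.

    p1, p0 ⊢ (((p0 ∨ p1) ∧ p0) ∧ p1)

Proof tree:
[∧I] p1, p0 ⊢ (((p0 ∨ p1) ∧ p0) ∧ p1)
  [∧I] p1, p0 ⊢ ((p0 ∨ p1) ∧ p0)
    [∨I₂] p1 ⊢ (p0 ∨ p1)
      [Ax] p1 ⊢ p1
    [Ax] p0 ⊢ p0
  [Ax] p1 ⊢ p1

Result: YES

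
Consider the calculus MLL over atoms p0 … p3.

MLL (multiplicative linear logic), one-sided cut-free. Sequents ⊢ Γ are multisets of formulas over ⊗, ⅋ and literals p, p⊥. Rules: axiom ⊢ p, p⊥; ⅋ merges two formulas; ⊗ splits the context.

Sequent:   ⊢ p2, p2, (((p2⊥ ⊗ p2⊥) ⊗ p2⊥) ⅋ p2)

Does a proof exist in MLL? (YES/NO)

Derivation (root first):
[⅋]  ⊢ p2, p2, (((p2⊥ ⊗ p2⊥) ⊗ p2⊥) ⅋ p2)
  [⊗]  ⊢ p2, p2, p2, ((p2⊥ ⊗ p2⊥) ⊗ p2⊥)
    [⊗]  ⊢ p2, p2, (p2⊥ ⊗ p2⊥)
      [Ax]  ⊢ p2, p2⊥
      [Ax]  ⊢ p2, p2⊥
    [Ax]  ⊢ p2, p2⊥

Result: YES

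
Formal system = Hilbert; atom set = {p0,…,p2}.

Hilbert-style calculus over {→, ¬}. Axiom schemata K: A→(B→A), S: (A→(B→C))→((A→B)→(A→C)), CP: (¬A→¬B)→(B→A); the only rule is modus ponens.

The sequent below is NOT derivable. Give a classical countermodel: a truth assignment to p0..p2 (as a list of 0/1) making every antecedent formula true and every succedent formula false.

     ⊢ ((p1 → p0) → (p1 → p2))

Truth-table refutation:
  v=000: Γ:[] Δ:[((p1 → p0) → (p1 → p2))=T] refutes=False
  v=001: Γ:[] Δ:[((p1 → p0) → (p1 → p2))=T] refutes=False
  v=010: Γ:[] Δ:[((p1 → p0) → (p1 → p2))=T] refutes=False
  v=011: Γ:[] Δ:[((p1 → p0) → (p1 → p2))=T] refutes=False
  v=100: Γ:[] Δ:[((p1 → p0) → (p1 → p2))=T] refutes=False
  v=101: Γ:[] Δ:[((p1 → p0) → (p1 → p2))=T] refutes=False
  v=110: Γ:[] Δ:[((p1 → p0) → (p1 → p2))=F] refutes=True  ← countermodel

Result: [1, 1, 0]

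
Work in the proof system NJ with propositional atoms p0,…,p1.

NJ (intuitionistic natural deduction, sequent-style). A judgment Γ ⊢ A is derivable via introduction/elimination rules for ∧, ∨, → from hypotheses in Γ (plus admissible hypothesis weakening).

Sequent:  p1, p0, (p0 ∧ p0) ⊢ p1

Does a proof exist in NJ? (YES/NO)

Proof tree:
[Wk] p1, p0, (p0 ∧ p0) ⊢ p1
  [Wk] p1, p0 ⊢ p1
    [Ax] p1 ⊢ p1

Result: YES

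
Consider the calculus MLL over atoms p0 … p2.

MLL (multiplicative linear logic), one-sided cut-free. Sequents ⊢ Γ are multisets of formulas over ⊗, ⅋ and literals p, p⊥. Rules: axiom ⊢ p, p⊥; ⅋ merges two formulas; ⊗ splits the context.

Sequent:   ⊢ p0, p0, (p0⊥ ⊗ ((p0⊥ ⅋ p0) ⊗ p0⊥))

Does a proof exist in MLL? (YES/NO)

Derivation trace:
[⊗]  ⊢ p0, p0, (p0⊥ ⊗ ((p0⊥ ⅋ p0) ⊗ p0⊥))
  [Ax]  ⊢ p0, p0⊥
  [⊗]  ⊢ p0, ((p0⊥ ⅋ p0) ⊗ p0⊥)
    [⅋]  ⊢ (p0⊥ ⅋ p0)
      [Ax]  ⊢ p0, p0⊥
    [Ax]  ⊢ p0, p0⊥

Result: YES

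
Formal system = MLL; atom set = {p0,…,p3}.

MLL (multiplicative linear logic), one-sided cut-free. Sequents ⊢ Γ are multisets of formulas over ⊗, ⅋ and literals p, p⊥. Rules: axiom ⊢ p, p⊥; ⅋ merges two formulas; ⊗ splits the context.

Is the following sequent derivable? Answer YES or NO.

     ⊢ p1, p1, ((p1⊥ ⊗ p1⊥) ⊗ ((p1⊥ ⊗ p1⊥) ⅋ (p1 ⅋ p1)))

Proof tree:
[⊗]  ⊢ p1, p1, ((p1⊥ ⊗ p1⊥) ⊗ ((p1⊥ ⊗ p1⊥) ⅋ (p1 ⅋ p1)))
  [⊗]  ⊢ p1, p1, (p1⊥ ⊗ p1⊥)
    [Ax]  ⊢ p1, p1⊥
    [Ax]  ⊢ p1, p1⊥
  [⅋]  ⊢ ((p1⊥ ⊗ p1⊥) ⅋ (p1 ⅋ p1))
    [⅋]  ⊢ (p1⊥ ⊗ p1⊥), (p1 ⅋ p1)
      [⊗]  ⊢ p1, p1, (p1⊥ ⊗ p1⊥)
        [Ax]  ⊢ p1, p1⊥
        [Ax]  ⊢ p1, p1⊥

Result: YES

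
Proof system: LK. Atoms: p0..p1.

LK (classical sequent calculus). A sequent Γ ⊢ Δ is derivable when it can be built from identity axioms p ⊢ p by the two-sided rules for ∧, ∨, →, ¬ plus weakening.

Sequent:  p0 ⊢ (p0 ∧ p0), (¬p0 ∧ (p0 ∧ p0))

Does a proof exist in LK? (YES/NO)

Proof tree:
[∧R] p0 ⊢ (p0 ∧ p0), (¬p0 ∧ (p0 ∧ p0))
  [¬R]  ⊢ (p0 ∧ p0), ¬p0
    [∧R] p0 ⊢ (p0 ∧ p0)
      [Ax] p0 ⊢ p0
      [Ax] p0 ⊢ p0
  [∧R] p0 ⊢ (p0 ∧ p0)
    [Ax] p0 ⊢ p0
    [Ax] p0 ⊢ p0

Result: YES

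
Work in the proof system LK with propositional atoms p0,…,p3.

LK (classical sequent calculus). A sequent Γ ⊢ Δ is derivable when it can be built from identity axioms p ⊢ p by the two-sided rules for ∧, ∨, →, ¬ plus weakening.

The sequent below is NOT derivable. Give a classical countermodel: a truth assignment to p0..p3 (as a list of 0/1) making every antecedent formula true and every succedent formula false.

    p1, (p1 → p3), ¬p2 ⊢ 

Enumerate valuations to refute Γ ⊢ Δ:
  v=0000: Γ:[p1=F, (p1 → p3)=T, ¬p2=T] Δ:[] refutes=False
  v=0001: Γ:[p1=F, (p1 → p3)=T, ¬p2=T] Δ:[] refutes=False
  v=0010: Γ:[p1=F, (p1 → p3)=T, ¬p2=F] Δ:[] refutes=False
  v=0011: Γ:[p1=F, (p1 → p3)=T, ¬p2=F] Δ:[] refutes=False
  v=0100: Γ:[p1=T, (p1 → p3)=F, ¬p2=T] Δ:[] refutes=False
  v=0101: Γ:[p1=T, (p1 → p3)=T, ¬p2=T] Δ:[] refutes=True  ← countermodel

Result: [0, 1, 0, 1]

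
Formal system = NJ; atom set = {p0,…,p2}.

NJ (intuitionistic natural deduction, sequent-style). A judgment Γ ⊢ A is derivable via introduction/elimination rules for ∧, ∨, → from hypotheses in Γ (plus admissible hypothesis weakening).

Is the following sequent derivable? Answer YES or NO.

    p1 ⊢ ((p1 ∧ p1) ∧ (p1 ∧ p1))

Proof tree:
[∧I] p1 ⊢ ((p1 ∧ p1) ∧ (p1 ∧ p1))
  [∧I] p1 ⊢ (p1 ∧ p1)
    [Ax] p1 ⊢ p1
    [Ax] p1 ⊢ p1
  [∧I] p1 ⊢ (p1 ∧ p1)
    [Ax] p1 ⊢ p1
    [Ax] p1 ⊢ p1

Result: YES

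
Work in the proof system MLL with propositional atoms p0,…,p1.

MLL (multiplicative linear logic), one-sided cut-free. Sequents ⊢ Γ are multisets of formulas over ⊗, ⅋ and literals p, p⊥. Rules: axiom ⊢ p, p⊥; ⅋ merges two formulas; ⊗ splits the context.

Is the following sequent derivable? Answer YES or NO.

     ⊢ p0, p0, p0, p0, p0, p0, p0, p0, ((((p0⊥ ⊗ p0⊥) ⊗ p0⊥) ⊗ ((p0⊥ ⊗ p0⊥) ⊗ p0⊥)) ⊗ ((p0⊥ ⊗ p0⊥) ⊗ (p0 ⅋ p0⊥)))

Derivation (root first):
[⊗]  ⊢ p0, p0, p0, p0, p0, p0, p0, p0, ((((p0⊥ ⊗ p0⊥) ⊗ p0⊥) ⊗ ((p0⊥ ⊗ p0⊥) ⊗ p0⊥)) ⊗ ((p0⊥ ⊗ p0⊥) ⊗ (p0 ⅋ p0⊥)))
  [⊗]  ⊢ p0, p0, p0, p0, p0, p0, (((p0⊥ ⊗ p0⊥) ⊗ p0⊥) ⊗ ((p0⊥ ⊗ p0⊥) ⊗ p0⊥))
    [⊗]  ⊢ p0, p0, p0, ((p0⊥ ⊗ p0⊥) ⊗ p0⊥)
      [⊗]  ⊢ p0, p0, (p0⊥ ⊗ p0⊥)
        [Ax]  ⊢ p0, p0⊥
        [Ax]  ⊢ p0, p0⊥
      [Ax]  ⊢ p0, p0⊥
    [⊗]  ⊢ p0, p0, p0, ((p0⊥ ⊗ p0⊥) ⊗ p0⊥)
      [⊗]  ⊢ p0, p0, (p0⊥ ⊗ p0⊥)
        [Ax]  ⊢ p0, p0⊥
        [Ax]  ⊢ p0, p0⊥
      [Ax]  ⊢ p0, p0⊥
  [⊗]  ⊢ p0, p0, ((p0⊥ ⊗ p0⊥) ⊗ (p0 ⅋ p0⊥))
    [⊗]  ⊢ p0, p0, (p0⊥ ⊗ p0⊥)
      [Ax]  ⊢ p0, p0⊥
      [Ax]  ⊢ p0, p0⊥
    [⅋]  ⊢ (p0 ⅋ p0⊥)
      [Ax]  ⊢ p0, p0⊥

Result: YES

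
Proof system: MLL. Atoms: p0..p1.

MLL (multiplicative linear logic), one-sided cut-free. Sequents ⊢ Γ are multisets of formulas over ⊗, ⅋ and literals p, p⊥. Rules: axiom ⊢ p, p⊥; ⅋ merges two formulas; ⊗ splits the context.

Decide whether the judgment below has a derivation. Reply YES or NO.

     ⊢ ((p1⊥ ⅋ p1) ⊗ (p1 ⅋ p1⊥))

Derivation trace:
[⊗]  ⊢ ((p1⊥ ⅋ p1) ⊗ (p1 ⅋ p1⊥))
  [⅋]  ⊢ (p1⊥ ⅋ p1)
    [Ax]  ⊢ p1, p1⊥
  [⅋]  ⊢ (p1 ⅋ p1⊥)
    [Ax]  ⊢ p1, p1⊥

Result: YES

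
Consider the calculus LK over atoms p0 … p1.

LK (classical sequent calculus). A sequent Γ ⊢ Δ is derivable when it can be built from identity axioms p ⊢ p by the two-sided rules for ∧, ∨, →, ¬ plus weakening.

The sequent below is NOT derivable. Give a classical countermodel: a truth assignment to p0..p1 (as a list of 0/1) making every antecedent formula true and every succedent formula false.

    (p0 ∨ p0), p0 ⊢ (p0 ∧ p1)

Enumerate valuations to refute Γ ⊢ Δ:
  v=00: Γ:[(p0 ∨ p0)=F, p0=F] Δ:[(p0 ∧ p1)=F] refutes=False
  v=01: Γ:[(p0 ∨ p0)=F, p0=F] Δ:[(p0 ∧ p1)=F] refutes=False
  v=10: Γ:[(p0 ∨ p0)=T, p0=T] Δ:[(p0 ∧ p1)=F] refutes=True  ← countermodel

Result: [1, 0]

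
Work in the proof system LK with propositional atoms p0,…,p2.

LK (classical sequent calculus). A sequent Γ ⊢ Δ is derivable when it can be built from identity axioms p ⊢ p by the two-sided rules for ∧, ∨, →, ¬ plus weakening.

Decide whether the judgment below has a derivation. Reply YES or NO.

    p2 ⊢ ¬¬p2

Derivation (root first):
[¬R] p2 ⊢ ¬¬p2
  [¬L] p2, ¬p2 ⊢ 
    [Ax] p2 ⊢ p2

Result: YES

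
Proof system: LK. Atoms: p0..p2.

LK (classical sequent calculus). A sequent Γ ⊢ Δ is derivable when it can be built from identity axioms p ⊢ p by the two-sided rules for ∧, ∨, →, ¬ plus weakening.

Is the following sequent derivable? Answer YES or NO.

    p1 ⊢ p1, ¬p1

Proof tree:
[¬R] p1 ⊢ p1, ¬p1
  [WL] p1, p1 ⊢ p1
    [Ax] p1 ⊢ p1

Result: YES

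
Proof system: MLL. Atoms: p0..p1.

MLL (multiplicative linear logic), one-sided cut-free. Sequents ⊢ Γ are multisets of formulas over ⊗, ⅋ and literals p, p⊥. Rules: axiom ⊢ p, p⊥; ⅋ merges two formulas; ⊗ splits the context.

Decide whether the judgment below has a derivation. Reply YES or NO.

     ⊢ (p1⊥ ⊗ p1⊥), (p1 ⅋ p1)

Derivation trace:
[⅋]  ⊢ (p1⊥ ⊗ p1⊥), (p1 ⅋ p1)
  [⊗]  ⊢ p1, p1, (p1⊥ ⊗ p1⊥)
    [Ax]  ⊢ p1, p1⊥
    [Ax]  ⊢ p1, p1⊥

Result: YES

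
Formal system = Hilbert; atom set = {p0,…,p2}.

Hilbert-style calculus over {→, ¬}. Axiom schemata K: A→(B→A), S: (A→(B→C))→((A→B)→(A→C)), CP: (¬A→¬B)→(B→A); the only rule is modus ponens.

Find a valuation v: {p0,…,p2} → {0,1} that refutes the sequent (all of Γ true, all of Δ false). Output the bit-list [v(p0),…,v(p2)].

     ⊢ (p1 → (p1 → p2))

Truth-table refutation:
  v=000: Γ:[] Δ:[(p1 → (p1 → p2))=T] refutes=False
  v=001: Γ:[] Δ:[(p1 → (p1 → p2))=T] refutes=False
  v=010: Γ:[] Δ:[(p1 → (p1 → p2))=F] refutes=True  ← countermodel

Result: [0, 1, 0]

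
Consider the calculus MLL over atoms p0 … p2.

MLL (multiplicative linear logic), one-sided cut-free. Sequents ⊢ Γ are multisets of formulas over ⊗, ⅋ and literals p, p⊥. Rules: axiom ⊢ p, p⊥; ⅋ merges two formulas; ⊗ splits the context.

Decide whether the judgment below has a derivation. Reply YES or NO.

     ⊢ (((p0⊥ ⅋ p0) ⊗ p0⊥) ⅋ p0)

Derivation (root first):
[⅋]  ⊢ (((p0⊥ ⅋ p0) ⊗ p0⊥) ⅋ p0)
  [⊗]  ⊢ p0, ((p0⊥ ⅋ p0) ⊗ p0⊥)
    [⅋]  ⊢ (p0⊥ ⅋ p0)
      [Ax]  ⊢ p0, p0⊥
    [Ax]  ⊢ p0, p0⊥

Result: YES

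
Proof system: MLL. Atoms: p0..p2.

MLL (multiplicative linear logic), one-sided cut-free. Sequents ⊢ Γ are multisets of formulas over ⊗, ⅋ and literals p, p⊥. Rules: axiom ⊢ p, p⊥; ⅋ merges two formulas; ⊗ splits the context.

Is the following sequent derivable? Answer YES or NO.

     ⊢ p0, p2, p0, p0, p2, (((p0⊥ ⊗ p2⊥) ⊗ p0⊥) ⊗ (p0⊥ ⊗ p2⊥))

Derivation trace:
[⊗]  ⊢ p0, p2, p0, p0, p2, (((p0⊥ ⊗ p2⊥) ⊗ p0⊥) ⊗ (p0⊥ ⊗ p2⊥))
  [⊗]  ⊢ p0, p2, p0, ((p0⊥ ⊗ p2⊥) ⊗ p0⊥)
    [⊗]  ⊢ p0, p2, (p0⊥ ⊗ p2⊥)
      [Ax]  ⊢ p0, p0⊥
      [Ax]  ⊢ p2, p2⊥
    [Ax]  ⊢ p0, p0⊥
  [⊗]  ⊢ p0, p2, (p0⊥ ⊗ p2⊥)
    [Ax]  ⊢ p0, p0⊥
    [Ax]  ⊢ p2, p2⊥

Result: YES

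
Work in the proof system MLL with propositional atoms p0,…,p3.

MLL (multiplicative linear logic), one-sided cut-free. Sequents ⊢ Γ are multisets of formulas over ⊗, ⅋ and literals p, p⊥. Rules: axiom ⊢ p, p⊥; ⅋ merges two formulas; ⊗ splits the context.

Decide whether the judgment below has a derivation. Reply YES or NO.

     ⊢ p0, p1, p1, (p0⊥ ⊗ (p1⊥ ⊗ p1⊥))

Proof tree:
[⊗]  ⊢ p0, p1, p1, (p0⊥ ⊗ (p1⊥ ⊗ p1⊥))
  [Ax]  ⊢ p0, p0⊥
  [⊗]  ⊢ p1, p1, (p1⊥ ⊗ p1⊥)
    [Ax]  ⊢ p1, p1⊥
    [Ax]  ⊢ p1, p1⊥

Result: YES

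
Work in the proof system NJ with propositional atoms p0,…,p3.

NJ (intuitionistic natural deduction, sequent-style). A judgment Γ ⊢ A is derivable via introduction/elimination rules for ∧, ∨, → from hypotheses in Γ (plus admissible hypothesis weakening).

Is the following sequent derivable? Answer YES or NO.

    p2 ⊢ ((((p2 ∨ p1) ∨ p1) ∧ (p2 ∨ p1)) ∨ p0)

Proof tree:
[∨I₁] p2 ⊢ ((((p2 ∨ p1) ∨ p1) ∧ (p2 ∨ p1)) ∨ p0)
  [∧I] p2 ⊢ (((p2 ∨ p1) ∨ p1) ∧ (p2 ∨ p1))
    [∨I₁] p2 ⊢ ((p2 ∨ p1) ∨ p1)
      [∨I₁] p2 ⊢ (p2 ∨ p1)
        [Ax] p2 ⊢ p2
    [∨I₁] p2 ⊢ (p2 ∨ p1)
      [Ax] p2 ⊢ p2

Result: YES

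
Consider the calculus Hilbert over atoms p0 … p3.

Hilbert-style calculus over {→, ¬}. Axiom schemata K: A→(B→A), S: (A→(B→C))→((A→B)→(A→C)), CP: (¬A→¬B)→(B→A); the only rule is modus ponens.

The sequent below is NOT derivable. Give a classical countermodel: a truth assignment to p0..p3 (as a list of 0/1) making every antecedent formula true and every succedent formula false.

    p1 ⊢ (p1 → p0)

Truth-table refutation:
  v=0000: Γ:[p1=F] Δ:[(p1 → p0)=T] refutes=False
  v=0001: Γ:[p1=F] Δ:[(p1 → p0)=T] refutes=False
  v=0010: Γ:[p1=F] Δ:[(p1 → p0)=T] refutes=False
  v=0011: Γ:[p1=F] Δ:[(p1 → p0)=T] refutes=False
  v=0100: Γ:[p1=T] Δ:[(p1 → p0)=F] refutes=True  ← countermodel

Result: [0, 1, 0, 0]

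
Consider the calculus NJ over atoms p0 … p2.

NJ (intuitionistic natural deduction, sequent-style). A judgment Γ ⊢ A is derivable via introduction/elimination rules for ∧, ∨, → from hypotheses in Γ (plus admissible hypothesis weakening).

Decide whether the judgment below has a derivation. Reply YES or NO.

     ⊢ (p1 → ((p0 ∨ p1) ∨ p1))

Proof tree:
[→I]  ⊢ (p1 → ((p0 ∨ p1) ∨ p1))
  [∨I₁] p1 ⊢ ((p0 ∨ p1) ∨ p1)
    [∨I₂] p1 ⊢ (p0 ∨ p1)
      [Ax] p1 ⊢ p1

Result: YES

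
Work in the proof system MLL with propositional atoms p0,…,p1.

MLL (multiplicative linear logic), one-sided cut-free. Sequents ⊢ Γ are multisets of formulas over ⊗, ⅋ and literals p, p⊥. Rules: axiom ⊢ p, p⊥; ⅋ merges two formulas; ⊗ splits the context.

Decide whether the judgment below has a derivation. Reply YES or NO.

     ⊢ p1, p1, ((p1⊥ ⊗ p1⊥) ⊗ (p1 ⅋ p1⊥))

Derivation (root first):
[⊗]  ⊢ p1, p1, ((p1⊥ ⊗ p1⊥) ⊗ (p1 ⅋ p1⊥))
  [⊗]  ⊢ p1, p1, (p1⊥ ⊗ p1⊥)
    [Ax]  ⊢ p1, p1⊥
    [Ax]  ⊢ p1, p1⊥
  [⅋]  ⊢ (p1 ⅋ p1⊥)
    [Ax]  ⊢ p1, p1⊥

Result: YES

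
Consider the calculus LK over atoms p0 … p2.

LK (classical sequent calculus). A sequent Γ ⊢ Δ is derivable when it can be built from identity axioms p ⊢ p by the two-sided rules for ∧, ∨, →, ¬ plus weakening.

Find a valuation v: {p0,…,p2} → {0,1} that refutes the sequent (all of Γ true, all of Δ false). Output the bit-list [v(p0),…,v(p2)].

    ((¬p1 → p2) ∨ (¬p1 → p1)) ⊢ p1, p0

Truth-table refutation:
  v=000: Γ:[((¬p1 → p2) ∨ (¬p1 → p1))=F] Δ:[p1=F, p0=F] refutes=False
  v=001: Γ:[((¬p1 → p2) ∨ (¬p1 → p1))=T] Δ:[p1=F, p0=F] refutes=True  ← countermodel

Result: [0, 0, 1]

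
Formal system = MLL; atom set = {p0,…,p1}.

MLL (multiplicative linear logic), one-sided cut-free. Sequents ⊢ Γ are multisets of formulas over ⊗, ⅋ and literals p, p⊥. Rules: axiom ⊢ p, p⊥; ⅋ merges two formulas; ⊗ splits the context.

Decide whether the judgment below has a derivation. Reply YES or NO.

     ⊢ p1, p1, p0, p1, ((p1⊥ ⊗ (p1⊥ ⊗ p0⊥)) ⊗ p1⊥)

Derivation (root first):
[⊗]  ⊢ p1, p1, p0, p1, ((p1⊥ ⊗ (p1⊥ ⊗ p0⊥)) ⊗ p1⊥)
  [⊗]  ⊢ p1, p1, p0, (p1⊥ ⊗ (p1⊥ ⊗ p0⊥))
    [Ax]  ⊢ p1, p1⊥
    [⊗]  ⊢ p1, p0, (p1⊥ ⊗ p0⊥)
      [Ax]  ⊢ p1, p1⊥
      [Ax]  ⊢ p0, p0⊥
  [Ax]  ⊢ p1, p1⊥

Result: YES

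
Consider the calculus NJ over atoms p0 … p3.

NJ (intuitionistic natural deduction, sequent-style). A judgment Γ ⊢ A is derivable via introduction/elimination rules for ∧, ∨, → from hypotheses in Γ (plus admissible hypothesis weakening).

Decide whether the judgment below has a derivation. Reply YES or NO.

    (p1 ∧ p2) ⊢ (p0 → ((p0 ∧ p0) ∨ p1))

Derivation (root first):
[→I] (p1 ∧ p2) ⊢ (p0 → ((p0 ∧ p0) ∨ p1))
  [∨I₁] p0, (p1 ∧ p2) ⊢ ((p0 ∧ p0) ∨ p1)
    [Wk] p0, (p1 ∧ p2) ⊢ (p0 ∧ p0)
      [∧I] p0 ⊢ (p0 ∧ p0)
        [Ax] p0 ⊢ p0
        [Ax] p0 ⊢ p0

Result: YES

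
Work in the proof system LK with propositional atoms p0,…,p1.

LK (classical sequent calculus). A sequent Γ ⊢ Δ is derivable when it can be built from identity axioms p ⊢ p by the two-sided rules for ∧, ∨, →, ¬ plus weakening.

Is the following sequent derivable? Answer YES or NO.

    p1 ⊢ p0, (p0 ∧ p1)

Enumerate valuations to refute Γ ⊢ Δ:
  v=00: Γ:[p1=F] Δ:[p0=F, (p0 ∧ p1)=F] refutes=False
  v=01: Γ:[p1=T] Δ:[p0=F, (p0 ∧ p1)=F] refutes=True  ← countermodel

Result: NO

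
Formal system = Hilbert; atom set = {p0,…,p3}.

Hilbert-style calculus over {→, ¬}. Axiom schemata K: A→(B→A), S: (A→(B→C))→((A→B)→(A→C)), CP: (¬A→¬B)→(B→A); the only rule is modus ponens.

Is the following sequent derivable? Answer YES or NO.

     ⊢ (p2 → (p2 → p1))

Search for a countermodel by truth-table:
  v=0000: Γ:[] Δ:[(p2 → (p2 → p1))=T] refutes=False
  v=0001: Γ:[] Δ:[(p2 → (p2 → p1))=T] refutes=False
  v=0010: Γ:[] Δ:[(p2 → (p2 → p1))=F] refutes=True  ← countermodel

Result: NO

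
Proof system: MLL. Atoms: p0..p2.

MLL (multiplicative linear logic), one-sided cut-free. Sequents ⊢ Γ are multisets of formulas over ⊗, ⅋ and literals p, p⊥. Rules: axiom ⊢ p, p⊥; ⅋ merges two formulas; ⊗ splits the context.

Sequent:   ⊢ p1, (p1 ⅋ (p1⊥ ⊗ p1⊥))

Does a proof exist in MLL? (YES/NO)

Proof tree:
[⅋]  ⊢ p1, (p1 ⅋ (p1⊥ ⊗ p1⊥))
  [⊗]  ⊢ p1, p1, (p1⊥ ⊗ p1⊥)
    [Ax]  ⊢ p1, p1⊥
    [Ax]  ⊢ p1, p1⊥

Result: YES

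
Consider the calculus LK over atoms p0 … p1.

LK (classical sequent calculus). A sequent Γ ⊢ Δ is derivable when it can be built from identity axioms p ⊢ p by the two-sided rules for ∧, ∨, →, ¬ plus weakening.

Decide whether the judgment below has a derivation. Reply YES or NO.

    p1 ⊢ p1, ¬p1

Derivation (root first):
[WL] p1 ⊢ p1, ¬p1
  [¬R]  ⊢ p1, ¬p1
    [Ax] p1 ⊢ p1

Result: YES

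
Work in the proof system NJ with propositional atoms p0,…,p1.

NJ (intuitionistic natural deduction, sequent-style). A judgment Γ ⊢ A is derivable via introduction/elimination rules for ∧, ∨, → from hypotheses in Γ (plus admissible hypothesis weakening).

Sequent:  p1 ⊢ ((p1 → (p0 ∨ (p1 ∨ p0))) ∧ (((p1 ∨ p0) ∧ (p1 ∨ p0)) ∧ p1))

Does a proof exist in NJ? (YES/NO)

Derivation (root first):
[∧I] p1 ⊢ ((p1 → (p0 ∨ (p1 ∨ p0))) ∧ (((p1 ∨ p0) ∧ (p1 ∨ p0)) ∧ p1))
  [→I]  ⊢ (p1 → (p0 ∨ (p1 ∨ p0)))
    [∨I₂] p1 ⊢ (p0 ∨ (p1 ∨ p0))
      [∨I₁] p1 ⊢ (p1 ∨ p0)
        [Ax] p1 ⊢ p1
  [∧I] p1 ⊢ (((p1 ∨ p0) ∧ (p1 ∨ p0)) ∧ p1)
    [∧I] p1 ⊢ ((p1 ∨ p0) ∧ (p1 ∨ p0))
      [∨I₁] p1 ⊢ (p1 ∨ p0)
        [Ax] p1 ⊢ p1
      [∨I₁] p1 ⊢ (p1 ∨ p0)
        [Ax] p1 ⊢ p1
    [Ax] p1 ⊢ p1

Result: YES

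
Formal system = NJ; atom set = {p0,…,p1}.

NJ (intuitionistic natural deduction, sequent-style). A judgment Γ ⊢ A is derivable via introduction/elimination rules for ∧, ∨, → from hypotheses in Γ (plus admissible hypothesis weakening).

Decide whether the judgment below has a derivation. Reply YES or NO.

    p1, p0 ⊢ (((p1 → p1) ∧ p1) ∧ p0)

Derivation (root first):
[∧I] p1, p0 ⊢ (((p1 → p1) ∧ p1) ∧ p0)
  [∧I] p1 ⊢ ((p1 → p1) ∧ p1)
    [→I]  ⊢ (p1 → p1)
      [Ax] p1 ⊢ p1
    [Ax] p1 ⊢ p1
  [Ax] p0 ⊢ p0

Result: YES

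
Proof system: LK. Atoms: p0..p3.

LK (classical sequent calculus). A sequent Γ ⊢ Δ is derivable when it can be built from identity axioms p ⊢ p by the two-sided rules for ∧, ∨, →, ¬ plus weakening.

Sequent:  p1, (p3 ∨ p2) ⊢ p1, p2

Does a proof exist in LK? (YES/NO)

Derivation trace:
[∨L] p1, (p3 ∨ p2) ⊢ p1, p2
  [WL] p1, p3 ⊢ p1
    [Ax] p1 ⊢ p1
  [Ax] p2 ⊢ p2

Result: YES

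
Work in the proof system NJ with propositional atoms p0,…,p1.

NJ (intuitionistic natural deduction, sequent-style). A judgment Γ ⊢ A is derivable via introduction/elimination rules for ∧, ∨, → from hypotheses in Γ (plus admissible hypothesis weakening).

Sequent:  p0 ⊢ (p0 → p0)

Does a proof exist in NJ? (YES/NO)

Derivation trace:
[→I] p0 ⊢ (p0 → p0)
  [Wk] p0, p0 ⊢ p0
    [Ax] p0 ⊢ p0

Result: YES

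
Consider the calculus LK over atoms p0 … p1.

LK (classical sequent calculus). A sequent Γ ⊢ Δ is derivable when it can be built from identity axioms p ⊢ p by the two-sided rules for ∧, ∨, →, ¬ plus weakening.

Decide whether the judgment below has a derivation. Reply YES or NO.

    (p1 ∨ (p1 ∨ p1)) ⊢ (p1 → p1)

Derivation trace:
[→R] (p1 ∨ (p1 ∨ p1)) ⊢ (p1 → p1)
  [∨L] p1, (p1 ∨ (p1 ∨ p1)) ⊢ p1
    [Ax] p1 ⊢ p1
    [∨L] p1, (p1 ∨ p1) ⊢ p1
      [Ax] p1 ⊢ p1
      [WL] p1, p1 ⊢ p1
        [Ax] p1 ⊢ p1

Result: YES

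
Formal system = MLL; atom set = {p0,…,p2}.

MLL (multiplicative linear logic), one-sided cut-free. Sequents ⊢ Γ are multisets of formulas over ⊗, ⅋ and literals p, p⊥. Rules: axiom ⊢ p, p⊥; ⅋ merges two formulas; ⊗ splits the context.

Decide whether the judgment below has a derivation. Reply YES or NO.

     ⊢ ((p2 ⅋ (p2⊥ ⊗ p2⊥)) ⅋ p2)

Derivation trace:
[⅋]  ⊢ ((p2 ⅋ (p2⊥ ⊗ p2⊥)) ⅋ p2)
  [⅋]  ⊢ p2, (p2 ⅋ (p2⊥ ⊗ p2⊥))
    [⊗]  ⊢ p2, p2, (p2⊥ ⊗ p2⊥)
      [Ax]  ⊢ p2, p2⊥
      [Ax]  ⊢ p2, p2⊥

Result: YES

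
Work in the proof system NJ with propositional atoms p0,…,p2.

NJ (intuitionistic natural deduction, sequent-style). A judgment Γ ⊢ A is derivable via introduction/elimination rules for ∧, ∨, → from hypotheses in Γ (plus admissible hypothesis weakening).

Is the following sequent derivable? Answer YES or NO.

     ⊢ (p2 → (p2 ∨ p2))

Derivation (root first):
[→I]  ⊢ (p2 → (p2 ∨ p2))
  [∨I₁] p2 ⊢ (p2 ∨ p2)
    [Ax] p2 ⊢ p2

Result: YES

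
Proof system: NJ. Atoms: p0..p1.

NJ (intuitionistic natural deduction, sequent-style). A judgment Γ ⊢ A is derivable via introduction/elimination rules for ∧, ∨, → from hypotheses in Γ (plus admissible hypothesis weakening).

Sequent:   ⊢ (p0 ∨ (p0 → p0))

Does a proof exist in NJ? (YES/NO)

Derivation trace:
[∨I₂]  ⊢ (p0 ∨ (p0 → p0))
  [→I]  ⊢ (p0 → p0)
    [Ax] p0 ⊢ p0

Result: YES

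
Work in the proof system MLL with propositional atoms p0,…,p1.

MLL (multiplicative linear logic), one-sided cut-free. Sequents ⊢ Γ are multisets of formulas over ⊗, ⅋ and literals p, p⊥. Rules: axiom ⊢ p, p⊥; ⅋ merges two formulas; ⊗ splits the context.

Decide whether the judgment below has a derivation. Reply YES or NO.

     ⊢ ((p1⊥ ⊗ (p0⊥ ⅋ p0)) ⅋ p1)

Proof tree:
[⅋]  ⊢ ((p1⊥ ⊗ (p0⊥ ⅋ p0)) ⅋ p1)
  [⊗]  ⊢ p1, (p1⊥ ⊗ (p0⊥ ⅋ p0))
    [Ax]  ⊢ p1, p1⊥
    [⅋]  ⊢ (p0⊥ ⅋ p0)
      [Ax]  ⊢ p0, p0⊥

Result: YES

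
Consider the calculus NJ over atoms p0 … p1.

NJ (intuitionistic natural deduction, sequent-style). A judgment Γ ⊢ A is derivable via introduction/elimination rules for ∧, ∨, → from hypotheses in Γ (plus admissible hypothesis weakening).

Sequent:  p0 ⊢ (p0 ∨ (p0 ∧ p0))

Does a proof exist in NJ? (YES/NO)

Proof tree:
[∨I₂] p0 ⊢ (p0 ∨ (p0 ∧ p0))
  [∧I] p0 ⊢ (p0 ∧ p0)
    [Ax] p0 ⊢ p0
    [Ax] p0 ⊢ p0

Result: YES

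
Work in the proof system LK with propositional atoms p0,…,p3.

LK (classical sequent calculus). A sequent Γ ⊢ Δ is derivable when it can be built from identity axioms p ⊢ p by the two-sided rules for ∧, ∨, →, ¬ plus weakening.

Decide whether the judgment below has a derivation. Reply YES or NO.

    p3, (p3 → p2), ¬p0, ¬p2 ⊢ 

Proof tree:
[¬L] p3, (p3 → p2), ¬p0, ¬p2 ⊢ 
  [¬L] p3, (p3 → p2), ¬p0 ⊢ p2
    [→L] p3, (p3 → p2) ⊢ p2, p0
      [Ax] p3 ⊢ p3
      [WR] p2 ⊢ p2, p0
        [Ax] p2 ⊢ p2

Result: YES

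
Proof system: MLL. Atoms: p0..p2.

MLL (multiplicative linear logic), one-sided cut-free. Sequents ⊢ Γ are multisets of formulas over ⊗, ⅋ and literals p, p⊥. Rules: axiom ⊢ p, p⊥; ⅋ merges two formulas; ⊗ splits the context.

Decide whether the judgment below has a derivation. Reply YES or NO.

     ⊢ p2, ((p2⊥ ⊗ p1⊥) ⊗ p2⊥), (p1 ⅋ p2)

Derivation (root first):
[⅋]  ⊢ p2, ((p2⊥ ⊗ p1⊥) ⊗ p2⊥), (p1 ⅋ p2)
  [⊗]  ⊢ p2, p1, p2, ((p2⊥ ⊗ p1⊥) ⊗ p2⊥)
    [⊗]  ⊢ p2, p1, (p2⊥ ⊗ p1⊥)
      [Ax]  ⊢ p2, p2⊥
      [Ax]  ⊢ p1, p1⊥
    [Ax]  ⊢ p2, p2⊥

Result: YES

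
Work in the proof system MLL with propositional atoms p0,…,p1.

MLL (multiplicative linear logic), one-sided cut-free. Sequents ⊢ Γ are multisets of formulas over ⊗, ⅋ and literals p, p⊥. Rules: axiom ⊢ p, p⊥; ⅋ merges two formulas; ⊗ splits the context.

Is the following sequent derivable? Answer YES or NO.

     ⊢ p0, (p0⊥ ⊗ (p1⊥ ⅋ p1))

Derivation (root first):
[⊗]  ⊢ p0, (p0⊥ ⊗ (p1⊥ ⅋ p1))
  [Ax]  ⊢ p0, p0⊥
  [⅋]  ⊢ (p1⊥ ⅋ p1)
    [Ax]  ⊢ p1, p1⊥

Result: YES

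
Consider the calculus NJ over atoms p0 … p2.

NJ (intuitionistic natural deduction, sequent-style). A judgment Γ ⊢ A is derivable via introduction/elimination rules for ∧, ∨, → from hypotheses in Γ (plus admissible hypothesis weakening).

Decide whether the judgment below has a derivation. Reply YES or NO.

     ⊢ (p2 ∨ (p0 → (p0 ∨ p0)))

Proof tree:
[∨I₂]  ⊢ (p2 ∨ (p0 → (p0 ∨ p0)))
  [→I]  ⊢ (p0 → (p0 ∨ p0))
    [∨I₁] p0 ⊢ (p0 ∨ p0)
      [Ax] p0 ⊢ p0

Result: YES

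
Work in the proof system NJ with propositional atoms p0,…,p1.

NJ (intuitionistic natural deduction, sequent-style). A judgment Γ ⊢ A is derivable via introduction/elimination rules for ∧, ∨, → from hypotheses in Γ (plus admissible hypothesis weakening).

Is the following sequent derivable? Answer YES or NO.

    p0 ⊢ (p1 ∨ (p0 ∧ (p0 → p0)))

Derivation (root first):
[∨I₂] p0 ⊢ (p1 ∨ (p0 ∧ (p0 → p0)))
  [∧I] p0 ⊢ (p0 ∧ (p0 → p0))
    [Ax] p0 ⊢ p0
    [→I]  ⊢ (p0 → p0)
      [Ax] p0 ⊢ p0

Result: YES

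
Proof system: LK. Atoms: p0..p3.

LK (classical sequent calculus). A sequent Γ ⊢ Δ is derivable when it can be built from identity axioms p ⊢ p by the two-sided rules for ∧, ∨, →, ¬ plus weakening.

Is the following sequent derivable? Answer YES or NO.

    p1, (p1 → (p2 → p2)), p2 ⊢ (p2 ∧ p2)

Derivation (root first):
[∧R] p1, (p1 → (p2 → p2)), p2 ⊢ (p2 ∧ p2)
  [→L] p1, p2, (p1 → (p2 → p2)) ⊢ p2
    [Ax] p1 ⊢ p1
    [→L] p2, (p2 → p2) ⊢ p2
      [Ax] p2 ⊢ p2
      [Ax] p2 ⊢ p2
  [→L] p1, p2, (p1 → (p2 → p2)) ⊢ p2
    [Ax] p1 ⊢ p1
    [→L] p2, (p2 → p2) ⊢ p2
      [Ax] p2 ⊢ p2
      [Ax] p2 ⊢ p2

Result: YES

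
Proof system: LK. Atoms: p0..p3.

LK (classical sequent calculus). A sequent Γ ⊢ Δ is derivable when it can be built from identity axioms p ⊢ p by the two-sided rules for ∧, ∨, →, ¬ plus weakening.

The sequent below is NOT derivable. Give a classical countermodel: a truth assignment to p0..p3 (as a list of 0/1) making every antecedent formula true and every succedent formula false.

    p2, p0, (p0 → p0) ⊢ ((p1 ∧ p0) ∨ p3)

Enumerate valuations to refute Γ ⊢ Δ:
  v=0000: Γ:[p2=F, p0=F, (p0 → p0)=T] Δ:[((p1 ∧ p0) ∨ p3)=F] refutes=False
  v=0001: Γ:[p2=F, p0=F, (p0 → p0)=T] Δ:[((p1 ∧ p0) ∨ p3)=T] refutes=False
  v=0010: Γ:[p2=T, p0=F, (p0 → p0)=T] Δ:[((p1 ∧ p0) ∨ p3)=F] refutes=False
  v=0011: Γ:[p2=T, p0=F, (p0 → p0)=T] Δ:[((p1 ∧ p0) ∨ p3)=T] refutes=False
  v=0100: Γ:[p2=F, p0=F, (p0 → p0)=T] Δ:[((p1 ∧ p0) ∨ p3)=F] refutes=False
  v=0101: Γ:[p2=F, p0=F, (p0 → p0)=T] Δ:[((p1 ∧ p0) ∨ p3)=T] refutes=False
  v=0110: Γ:[p2=T, p0=F, (p0 → p0)=T] Δ:[((p1 ∧ p0) ∨ p3)=F] refutes=False
  v=0111: Γ:[p2=T, p0=F, (p0 → p0)=T] Δ:[((p1 ∧ p0) ∨ p3)=T] refutes=False
  v=1000: Γ:[p2=F, p0=T, (p0 → p0)=T] Δ:[((p1 ∧ p0) ∨ p3)=F] refutes=False
  v=1001: Γ:[p2=F, p0=T, (p0 → p0)=T] Δ:[((p1 ∧ p0) ∨ p3)=T] refutes=False
  v=1010: Γ:[p2=T, p0=T, (p0 → p0)=T] Δ:[((p1 ∧ p0) ∨ p3)=F] refutes=True  ← countermodel

Result: [1, 0, 1, 0]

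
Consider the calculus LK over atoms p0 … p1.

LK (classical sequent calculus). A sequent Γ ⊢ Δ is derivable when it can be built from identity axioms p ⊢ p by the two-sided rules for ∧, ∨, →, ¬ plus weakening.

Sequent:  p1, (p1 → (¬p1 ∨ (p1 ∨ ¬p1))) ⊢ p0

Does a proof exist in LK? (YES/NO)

Enumerate valuations to refute Γ ⊢ Δ:
  v=00: Γ:[p1=F, (p1 → (¬p1 ∨ (p1 ∨ ¬p1)))=T] Δ:[p0=F] refutes=False
  v=01: Γ:[p1=T, (p1 → (¬p1 ∨ (p1 ∨ ¬p1)))=T] Δ:[p0=F] refutes=True  ← countermodel

Result: NO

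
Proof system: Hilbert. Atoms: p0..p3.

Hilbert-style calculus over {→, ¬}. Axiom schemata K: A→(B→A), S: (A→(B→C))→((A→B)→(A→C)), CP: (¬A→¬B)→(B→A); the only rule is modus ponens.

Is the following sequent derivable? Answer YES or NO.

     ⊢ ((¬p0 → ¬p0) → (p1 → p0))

Enumerate valuations to refute Γ ⊢ Δ:
  v=0000: Γ:[] Δ:[((¬p0 → ¬p0) → (p1 → p0))=T] refutes=False
  v=0001: Γ:[] Δ:[((¬p0 → ¬p0) → (p1 → p0))=T] refutes=False
  v=0010: Γ:[] Δ:[((¬p0 → ¬p0) → (p1 → p0))=T] refutes=False
  v=0011: Γ:[] Δ:[((¬p0 → ¬p0) → (p1 → p0))=T] refutes=False
  v=0100: Γ:[] Δ:[((¬p0 → ¬p0) → (p1 → p0))=F] refutes=True  ← countermodel

Result: NO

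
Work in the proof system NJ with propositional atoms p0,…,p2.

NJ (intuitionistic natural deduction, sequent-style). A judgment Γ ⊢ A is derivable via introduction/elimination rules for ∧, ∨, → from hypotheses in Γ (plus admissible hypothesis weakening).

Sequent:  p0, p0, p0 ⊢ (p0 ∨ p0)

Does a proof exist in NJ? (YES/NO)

Derivation (root first):
[Wk] p0, p0, p0 ⊢ (p0 ∨ p0)
  [Wk] p0, p0 ⊢ (p0 ∨ p0)
    [∨I₂] p0 ⊢ (p0 ∨ p0)
      [Ax] p0 ⊢ p0

Result: YES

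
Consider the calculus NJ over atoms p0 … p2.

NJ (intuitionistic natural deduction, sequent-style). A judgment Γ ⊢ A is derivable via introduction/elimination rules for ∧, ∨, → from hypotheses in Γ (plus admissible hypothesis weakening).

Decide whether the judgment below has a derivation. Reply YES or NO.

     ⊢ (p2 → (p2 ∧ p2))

Derivation (root first):
[→I]  ⊢ (p2 → (p2 ∧ p2))
  [∧I] p2 ⊢ (p2 ∧ p2)
    [Ax] p2 ⊢ p2
    [Ax] p2 ⊢ p2

Result: YES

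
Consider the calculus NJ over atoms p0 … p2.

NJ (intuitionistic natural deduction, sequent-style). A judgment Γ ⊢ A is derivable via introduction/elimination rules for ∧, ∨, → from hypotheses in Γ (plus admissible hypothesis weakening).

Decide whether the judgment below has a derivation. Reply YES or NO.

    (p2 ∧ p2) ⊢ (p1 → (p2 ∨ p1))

Derivation trace:
[→I] (p2 ∧ p2) ⊢ (p1 → (p2 ∨ p1))
  [Wk] p1, (p2 ∧ p2) ⊢ (p2 ∨ p1)
    [∨I₂] p1 ⊢ (p2 ∨ p1)
      [Ax] p1 ⊢ p1

Result: YES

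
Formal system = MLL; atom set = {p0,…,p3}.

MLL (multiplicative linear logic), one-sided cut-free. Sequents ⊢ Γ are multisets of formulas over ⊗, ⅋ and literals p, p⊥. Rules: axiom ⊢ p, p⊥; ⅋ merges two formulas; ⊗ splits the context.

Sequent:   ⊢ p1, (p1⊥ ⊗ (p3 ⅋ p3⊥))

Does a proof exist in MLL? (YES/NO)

Derivation (root first):
[⊗]  ⊢ p1, (p1⊥ ⊗ (p3 ⅋ p3⊥))
  [Ax]  ⊢ p1, p1⊥
  [⅋]  ⊢ (p3 ⅋ p3⊥)
    [Ax]  ⊢ p3, p3⊥

Result: YES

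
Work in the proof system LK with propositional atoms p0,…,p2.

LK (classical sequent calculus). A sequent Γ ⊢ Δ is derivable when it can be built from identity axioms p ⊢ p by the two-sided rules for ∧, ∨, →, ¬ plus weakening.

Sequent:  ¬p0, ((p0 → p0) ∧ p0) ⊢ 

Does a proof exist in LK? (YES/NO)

Derivation (root first):
[∧L] ¬p0, ((p0 → p0) ∧ p0) ⊢ 
  [¬L] p0, (p0 → p0), ¬p0 ⊢ 
    [→L] p0, (p0 → p0) ⊢ p0
      [Ax] p0 ⊢ p0
      [WR] p0 ⊢ p0, p0
        [Ax] p0 ⊢ p0

Result: YES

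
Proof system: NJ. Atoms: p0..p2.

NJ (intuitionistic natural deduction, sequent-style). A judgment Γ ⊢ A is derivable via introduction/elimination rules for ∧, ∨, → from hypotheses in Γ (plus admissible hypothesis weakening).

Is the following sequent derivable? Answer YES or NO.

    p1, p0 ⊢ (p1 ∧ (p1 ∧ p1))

Derivation trace:
[Wk] p1, p0 ⊢ (p1 ∧ (p1 ∧ p1))
  [∧I] p1 ⊢ (p1 ∧ (p1 ∧ p1))
    [Ax] p1 ⊢ p1
    [∧I] p1 ⊢ (p1 ∧ p1)
      [Ax] p1 ⊢ p1
      [Ax] p1 ⊢ p1

Result: YES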